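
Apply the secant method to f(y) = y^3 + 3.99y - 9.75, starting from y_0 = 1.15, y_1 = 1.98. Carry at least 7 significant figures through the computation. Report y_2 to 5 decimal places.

1.46630

f(y_0) = -3.640625, f(y_1) = 5.912592
y_2 = 1.980000 - (5.912592)·(1.980000 - 1.150000)/(5.912592 - (-3.640625)) = 1.466304; f(y_2) = -0.746826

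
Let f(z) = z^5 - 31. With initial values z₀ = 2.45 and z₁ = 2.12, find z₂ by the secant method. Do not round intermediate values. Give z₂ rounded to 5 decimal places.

Secant update: z_(k+1) = z_k − f(z_k)·(z_k − z_(k-1))/(f(z_k) − f(z_(k-1))).
f(z_0) = 57.273515, f(z_1) = 11.823218
z_2 = 2.120000 - (11.823218)·(2.120000 - 2.450000)/(11.823218 - (57.273515)) = 2.034155; f(z_2) = 3.827368

2.03416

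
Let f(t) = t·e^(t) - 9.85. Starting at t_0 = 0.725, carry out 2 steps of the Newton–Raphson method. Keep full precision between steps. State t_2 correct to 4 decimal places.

f'(t) = (t + 1)·e^(t)
t_0 = 0.725000: f = -8.353070, f' = 3.561661 → t_1 = 0.725000 - (-8.353070)/(3.561661) = 3.070274
t_1 = 3.070274: f = 56.307636, f' = 87.705433 → t_2 = 3.070274 - (56.307636)/(87.705433) = 2.428265

2.4283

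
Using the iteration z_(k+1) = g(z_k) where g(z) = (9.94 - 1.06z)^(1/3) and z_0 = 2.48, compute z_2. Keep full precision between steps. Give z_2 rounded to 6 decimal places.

1.990175

z_1 = g(2.480000) = 1.940869
z_2 = g(1.940869) = 1.990175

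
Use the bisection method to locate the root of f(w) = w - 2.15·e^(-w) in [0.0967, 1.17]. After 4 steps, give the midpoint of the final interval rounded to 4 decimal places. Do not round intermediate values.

0.8681

f(0.096700) = -1.855131, f(1.170000) = 0.502711 (opposite signs)
step 1: m = 0.633350, f(m) = -0.507893 < 0 → root in [0.633350, 1.170000]
step 2: m = 0.901675, f(m) = 0.029013 > 0 → root in [0.633350, 0.901675]
step 3: m = 0.767513, f(m) = -0.230445 < 0 → root in [0.767513, 0.901675]
step 4: m = 0.834594, f(m) = -0.098615 < 0 → root in [0.834594, 0.901675]
Midpoint of [0.834594, 0.901675] = 0.868134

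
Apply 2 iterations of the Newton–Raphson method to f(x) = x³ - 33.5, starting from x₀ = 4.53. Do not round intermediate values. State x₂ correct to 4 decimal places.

f'(x) = 3x²
x_0 = 4.530000: f = 59.459677, f' = 61.562700 → x_1 = 4.530000 - (59.459677)/(61.562700) = 3.564161
x_1 = 3.564161: f = 11.776393, f' = 38.109724 → x_2 = 3.564161 - (11.776393)/(38.109724) = 3.255148

3.2551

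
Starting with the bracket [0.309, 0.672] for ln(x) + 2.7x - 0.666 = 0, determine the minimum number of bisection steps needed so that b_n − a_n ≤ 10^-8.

26

Initial width b − a = 0.672 − 0.309 = 0.363000.
After n steps the width is (b−a)/2^n; need (b−a)/2^n ≤ 10^-8.
So n ≥ log₂(0.363000/10^-8) = log₂(36300000.0000) ≈ 25.1135.
Hence n = 26.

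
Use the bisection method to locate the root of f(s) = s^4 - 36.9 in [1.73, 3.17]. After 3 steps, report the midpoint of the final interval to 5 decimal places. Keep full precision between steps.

f(1.730000) = -27.942550, f(3.170000) = 64.080391 (opposite signs)
step 1: m = 2.450000, f(m) = -0.869994 < 0 → root in [2.450000, 3.170000]
step 2: m = 2.810000, f(m) = 25.448395 > 0 → root in [2.450000, 2.810000]
step 3: m = 2.630000, f(m) = 10.943506 > 0 → root in [2.450000, 2.630000]
Midpoint of [2.450000, 2.630000] = 2.540000

2.54000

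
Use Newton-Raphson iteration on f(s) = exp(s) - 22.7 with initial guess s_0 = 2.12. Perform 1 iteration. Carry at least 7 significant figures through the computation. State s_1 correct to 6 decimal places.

f'(s) = exp(s)
s_0 = 2.120000: f = -14.368863, f' = 8.331137 → s_1 = 2.120000 - (-14.368863)/(8.331137) = 3.844718

3.844718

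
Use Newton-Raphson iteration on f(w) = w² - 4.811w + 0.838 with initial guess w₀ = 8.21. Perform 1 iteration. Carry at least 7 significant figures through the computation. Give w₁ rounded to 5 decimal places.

5.73401

f'(w) = 2w - 4.811
w_0 = 8.210000: f = 28.743790, f' = 11.609000 → w_1 = 8.210000 - (28.743790)/(11.609000) = 5.734008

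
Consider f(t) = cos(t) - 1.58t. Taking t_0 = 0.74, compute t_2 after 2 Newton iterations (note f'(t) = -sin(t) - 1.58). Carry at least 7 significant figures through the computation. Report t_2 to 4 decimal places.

Newton update: t ← t − f(t)/f'(t).
t_0 = 0.740000: f = -0.430731, f' = -2.254288 → t_1 = 0.740000 - (-0.430731)/(-2.254288) = 0.548928
t_1 = 0.548928: f = -0.014222, f' = -2.101773 → t_2 = 0.548928 - (-0.014222)/(-2.101773) = 0.542161

0.5422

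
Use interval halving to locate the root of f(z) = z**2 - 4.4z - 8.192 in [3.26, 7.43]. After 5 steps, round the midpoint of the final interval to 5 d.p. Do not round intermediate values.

5.80109

f(3.260000) = -11.908400, f(7.430000) = 14.320900 (opposite signs)
step 1: m = 5.345000, f(m) = -3.140975 < 0 → root in [5.345000, 7.430000]
step 2: m = 6.387500, f(m) = 4.503156 > 0 → root in [5.345000, 6.387500]
step 3: m = 5.866250, f(m) = 0.409389 > 0 → root in [5.345000, 5.866250]
step 4: m = 5.605625, f(m) = -1.433718 < 0 → root in [5.605625, 5.866250]
step 5: m = 5.735937, f(m) = -0.529146 < 0 → root in [5.735937, 5.866250]
Midpoint of [5.735937, 5.866250] = 5.801094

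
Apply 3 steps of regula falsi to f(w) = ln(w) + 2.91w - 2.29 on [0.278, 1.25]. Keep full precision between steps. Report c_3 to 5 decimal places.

0.84617

False-position update: c = (a·f(b) − b·f(a))/(f(b) − f(a)); replace the endpoint whose sign matches f(c).
f(0.278000) = -2.761154, f(1.250000) = 1.570644
step 1: c = 0.897568, f(c) = 0.213855 > 0 → new bracket [0.278000, 0.897568]
step 2: c = 0.853031, f(c) = 0.033360 > 0 → new bracket [0.278000, 0.853031]
step 3: c = 0.846166, f(c) = 0.005304 > 0 → new bracket [0.278000, 0.846166]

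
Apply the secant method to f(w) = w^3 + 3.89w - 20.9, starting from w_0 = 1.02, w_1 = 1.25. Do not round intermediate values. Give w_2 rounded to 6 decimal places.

Secant update: w_(k+1) = w_k − f(w_k)·(w_k − w_(k-1))/(f(w_k) − f(w_(k-1))).
f(w_0) = -15.870992, f(w_1) = -14.084375
w_2 = 1.250000 - (-14.084375)·(1.250000 - 1.020000)/(-14.084375 - (-15.870992)) = 3.063151; f(w_2) = 19.756876

3.063151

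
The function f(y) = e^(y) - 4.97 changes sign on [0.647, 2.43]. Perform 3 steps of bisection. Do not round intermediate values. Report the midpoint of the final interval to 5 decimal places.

f(0.647000) = -3.060197, f(2.430000) = 6.388882 (opposite signs)
step 1: m = 1.538500, f(m) = -0.312401 < 0 → root in [1.538500, 2.430000]
step 2: m = 1.984250, f(m) = 2.303590 > 0 → root in [1.538500, 1.984250]
step 3: m = 1.761375, f(m) = 0.850435 > 0 → root in [1.538500, 1.761375]
Midpoint of [1.538500, 1.761375] = 1.649938

1.64994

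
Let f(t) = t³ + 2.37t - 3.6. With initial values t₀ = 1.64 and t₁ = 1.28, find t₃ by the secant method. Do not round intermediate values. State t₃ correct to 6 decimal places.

f(t_0) = 4.697744, f(t_1) = 1.530752
t_2 = 1.280000 - (1.530752)·(1.280000 - 1.640000)/(1.530752 - (4.697744)) = 1.105996; f(t_2) = 0.374092
t_3 = 1.105996 - (0.374092)·(1.105996 - 1.280000)/(0.374092 - (1.530752)) = 1.049718; f(t_3) = 0.044526

1.049718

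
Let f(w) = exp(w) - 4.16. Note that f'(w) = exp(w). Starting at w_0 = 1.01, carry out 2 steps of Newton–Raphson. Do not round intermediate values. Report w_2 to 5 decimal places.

w_0 = 1.010000: f = -1.414399, f' = 2.745601 → w_1 = 1.010000 - (-1.414399)/(2.745601) = 1.525151
w_1 = 1.525151: f = 0.435837, f' = 4.595837 → w_2 = 1.525151 - (0.435837)/(4.595837) = 1.430318

1.43032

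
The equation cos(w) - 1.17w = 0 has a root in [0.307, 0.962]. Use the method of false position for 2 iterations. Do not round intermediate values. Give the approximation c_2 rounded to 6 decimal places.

0.668617

f(0.307000) = 0.594054, f(0.962000) = -0.553660
step 1: c = 0.646027, f(c) = 0.042631 > 0 → new bracket [0.646027, 0.962000]
step 2: c = 0.668617, f(c) = 0.002398 > 0 → new bracket [0.668617, 0.962000]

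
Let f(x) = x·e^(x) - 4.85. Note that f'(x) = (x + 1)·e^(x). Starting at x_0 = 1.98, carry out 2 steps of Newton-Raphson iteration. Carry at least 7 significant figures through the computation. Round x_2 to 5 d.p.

x_0 = 1.980000: f = 9.490631, f' = 21.583374 → x_1 = 1.980000 - (9.490631)/(21.583374) = 1.540280
x_1 = 1.540280: f = 2.336793, f' = 11.852691 → x_2 = 1.540280 - (2.336793)/(11.852691) = 1.343128

1.34313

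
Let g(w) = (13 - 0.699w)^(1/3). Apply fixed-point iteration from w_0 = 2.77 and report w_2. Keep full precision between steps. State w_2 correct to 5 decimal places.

w_1 = g(2.770000) = 2.228269
w_2 = g(2.228269) = 2.253407

2.25341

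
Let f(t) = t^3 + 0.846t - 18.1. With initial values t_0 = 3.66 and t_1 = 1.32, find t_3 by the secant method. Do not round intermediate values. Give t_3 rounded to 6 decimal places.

f(t_0) = 34.024256, f(t_1) = -14.683312
t_2 = 1.320000 - (-14.683312)·(1.320000 - 3.660000)/(-14.683312 - (34.024256)) = 2.025413; f(t_2) = -8.077654
t_3 = 2.025413 - (-8.077654)·(2.025413 - 1.320000)/(-8.077654 - (-14.683312)) = 2.888019; f(t_3) = 8.431234

2.888019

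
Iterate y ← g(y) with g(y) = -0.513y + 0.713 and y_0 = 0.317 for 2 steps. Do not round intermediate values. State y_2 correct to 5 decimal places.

y_1 = g(0.317000) = 0.550379
y_2 = g(0.550379) = 0.430656

0.43066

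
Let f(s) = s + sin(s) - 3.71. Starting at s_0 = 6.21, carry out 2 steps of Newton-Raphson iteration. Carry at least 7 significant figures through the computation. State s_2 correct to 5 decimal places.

f'(s) = 1 + cos(s)
s_0 = 6.210000: f = 2.426880, f' = 1.997323 → s_1 = 6.210000 - (2.426880)/(1.997323) = 4.994934
s_1 = 4.994934: f = 0.324585, f' = 1.278800 → s_2 = 4.994934 - (0.324585)/(1.278800) = 4.741114

4.74111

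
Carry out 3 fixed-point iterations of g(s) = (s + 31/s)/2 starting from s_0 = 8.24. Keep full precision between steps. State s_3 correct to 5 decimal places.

s_1 = g(8.240000) = 6.001068
s_2 = g(6.001068) = 5.583408
s_3 = g(5.583408) = 5.567786

5.56779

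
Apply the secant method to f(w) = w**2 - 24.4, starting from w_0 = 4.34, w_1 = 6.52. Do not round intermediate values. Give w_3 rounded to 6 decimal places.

Secant update: w_(k+1) = w_k − f(w_k)·(w_k − w_(k-1))/(f(w_k) − f(w_(k-1))).
f(w_0) = -5.564400, f(w_1) = 18.110400
w_2 = 6.520000 - (18.110400)·(6.520000 - 4.340000)/(18.110400 - (-5.564400)) = 4.852376; f(w_2) = -0.854450
w_3 = 4.852376 - (-0.854450)·(4.852376 - 6.520000)/(-0.854450 - (18.110400)) = 4.927510; f(w_3) = -0.119650

4.927510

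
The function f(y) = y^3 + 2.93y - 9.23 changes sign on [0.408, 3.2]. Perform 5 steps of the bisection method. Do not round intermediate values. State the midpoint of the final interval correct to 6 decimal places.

f(0.408000) = -7.966643, f(3.200000) = 32.914000 (opposite signs)
step 1: m = 1.804000, f(m) = 1.926686 > 0 → root in [0.408000, 1.804000]
step 2: m = 1.106000, f(m) = -4.636521 < 0 → root in [1.106000, 1.804000]
step 3: m = 1.455000, f(m) = -1.886579 < 0 → root in [1.455000, 1.804000]
step 4: m = 1.629500, f(m) = -0.128802 < 0 → root in [1.629500, 1.804000]
step 5: m = 1.716750, f(m) = 0.859736 > 0 → root in [1.629500, 1.716750]
Midpoint of [1.629500, 1.716750] = 1.673125

1.673125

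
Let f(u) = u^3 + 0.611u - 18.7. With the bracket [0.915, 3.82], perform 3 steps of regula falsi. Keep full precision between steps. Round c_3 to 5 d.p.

2.46221

f(0.915000) = -17.374874, f(3.820000) = 39.376988
step 1: c = 1.804381, f(c) = -11.722840 < 0 → new bracket [1.804381, 3.820000]
step 2: c = 2.266785, f(c) = -5.667541 < 0 → new bracket [2.266785, 3.820000]
step 3: c = 2.462212, f(c) = -2.268461 < 0 → new bracket [2.462212, 3.820000]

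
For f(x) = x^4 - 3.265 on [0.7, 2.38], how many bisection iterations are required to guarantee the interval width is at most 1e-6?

Initial width b − a = 2.38 − 0.7 = 1.680000.
After n steps the width is (b−a)/2^n; need (b−a)/2^n ≤ 1e-6.
So n ≥ log₂(1.680000/1e-6) = log₂(1680000.0000) ≈ 20.6800.
Hence n = 21.

21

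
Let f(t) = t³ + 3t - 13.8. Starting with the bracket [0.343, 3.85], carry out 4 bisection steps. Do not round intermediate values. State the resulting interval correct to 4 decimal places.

f(0.343000) = -12.730646, f(3.850000) = 54.816625 (opposite signs)
step 1: m = 2.096500, f(m) = 1.704272 > 0 → root in [0.343000, 2.096500]
step 2: m = 1.219750, f(m) = -8.326018 < 0 → root in [1.219750, 2.096500]
step 3: m = 1.658125, f(m) = -4.266812 < 0 → root in [1.658125, 2.096500]
step 4: m = 1.877313, f(m) = -1.551846 < 0 → root in [1.877313, 2.096500]

[1.8773, 2.0965]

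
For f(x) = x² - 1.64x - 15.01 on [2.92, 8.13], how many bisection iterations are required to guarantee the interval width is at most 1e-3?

13

Initial width b − a = 8.13 − 2.92 = 5.210000.
After n steps the width is (b−a)/2^n; need (b−a)/2^n ≤ 1e-3.
So n ≥ log₂(5.210000/1e-3) = log₂(5210.0000) ≈ 12.3471.
Hence n = 13.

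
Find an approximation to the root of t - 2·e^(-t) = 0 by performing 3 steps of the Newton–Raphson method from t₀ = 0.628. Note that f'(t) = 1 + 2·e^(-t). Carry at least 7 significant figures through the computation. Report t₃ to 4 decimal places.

Newton update: t ← t − f(t)/f'(t).
t_0 = 0.628000: f = -0.439316, f' = 2.067316 → t_1 = 0.628000 - (-0.439316)/(2.067316) = 0.840506
t_1 = 0.840506: f = -0.022479, f' = 1.862985 → t_2 = 0.840506 - (-0.022479)/(1.862985) = 0.852572
t_2 = 0.852572: f = -0.000063, f' = 1.852634 → t_3 = 0.852572 - (-0.000063)/(1.852634) = 0.852606

0.8526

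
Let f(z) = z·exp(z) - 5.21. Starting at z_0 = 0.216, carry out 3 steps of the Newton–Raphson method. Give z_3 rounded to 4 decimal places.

2.1044

f'(z) = (z + 1)·exp(z)
z_0 = 0.216000: f = -4.941922, f' = 1.509180 → z_1 = 0.216000 - (-4.941922)/(1.509180) = 3.490573
z_1 = 3.490573: f = 109.297357, f' = 147.312100 → z_2 = 3.490573 - (109.297357)/(147.312100) = 2.748629
z_2 = 2.748629: f = 37.726881, f' = 58.558081 → z_3 = 2.748629 - (37.726881)/(58.558081) = 2.104365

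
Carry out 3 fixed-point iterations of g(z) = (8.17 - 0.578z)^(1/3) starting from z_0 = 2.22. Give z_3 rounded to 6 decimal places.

1.918439

z_1 = g(2.220000) = 1.902567
z_2 = g(1.902567) = 1.919315
z_3 = g(1.919315) = 1.918439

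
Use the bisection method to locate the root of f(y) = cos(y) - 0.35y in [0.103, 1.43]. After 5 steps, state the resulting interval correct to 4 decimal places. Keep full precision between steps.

[1.1397, 1.1812]

f(0.103000) = 0.958650, f(1.430000) = -0.360168 (opposite signs)
step 1: m = 0.766500, f(m) = 0.452068 > 0 → root in [0.766500, 1.430000]
step 2: m = 1.098250, f(m) = 0.070768 > 0 → root in [1.098250, 1.430000]
step 3: m = 1.264125, f(m) = -0.140557 < 0 → root in [1.098250, 1.264125]
step 4: m = 1.181188, f(m) = -0.033589 < 0 → root in [1.098250, 1.181188]
step 5: m = 1.139719, f(m) = 0.018948 > 0 → root in [1.139719, 1.181188]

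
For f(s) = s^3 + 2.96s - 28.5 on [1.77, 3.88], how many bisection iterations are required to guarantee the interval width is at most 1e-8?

28

Initial width b − a = 3.88 − 1.77 = 2.110000.
After n steps the width is (b−a)/2^n; need (b−a)/2^n ≤ 1e-8.
So n ≥ log₂(2.110000/1e-8) = log₂(211000000.0000) ≈ 27.6527.
Hence n = 28.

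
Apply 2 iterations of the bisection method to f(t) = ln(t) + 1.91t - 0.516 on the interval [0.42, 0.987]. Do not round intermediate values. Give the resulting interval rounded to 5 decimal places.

[0.56175, 0.70350]

f(0.420000) = -0.581301, f(0.987000) = 1.356085 (opposite signs)
step 1: m = 0.703500, f(m) = 0.475998 > 0 → root in [0.420000, 0.703500]
step 2: m = 0.561750, f(m) = -0.019756 < 0 → root in [0.561750, 0.703500]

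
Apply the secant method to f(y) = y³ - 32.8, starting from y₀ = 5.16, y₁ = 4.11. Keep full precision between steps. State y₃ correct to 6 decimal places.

3.277943

Secant update: y_(k+1) = y_k − f(y_k)·(y_k − y_(k-1))/(f(y_k) − f(y_(k-1))).
f(y_0) = 104.588096, f(y_1) = 36.626531
y_2 = 4.110000 - (36.626531)·(4.110000 - 5.160000)/(36.626531 - (104.588096)) = 3.544123; f(y_2) = 11.717064
y_3 = 3.544123 - (11.717064)·(3.544123 - 4.110000)/(11.717064 - (36.626531)) = 3.277943; f(y_3) = 2.421204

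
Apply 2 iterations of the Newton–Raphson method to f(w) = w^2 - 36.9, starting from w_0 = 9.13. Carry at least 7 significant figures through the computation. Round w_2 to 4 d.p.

f'(w) = 2w
w_0 = 9.130000: f = 46.456900, f' = 18.260000 → w_1 = 9.130000 - (46.456900)/(18.260000) = 6.585811
w_1 = 6.585811: f = 6.472900, f' = 13.171621 → w_2 = 6.585811 - (6.472900)/(13.171621) = 6.094383

6.0944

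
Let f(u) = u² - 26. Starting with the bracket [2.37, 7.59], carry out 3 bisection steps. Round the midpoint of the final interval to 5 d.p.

f(2.370000) = -20.383100, f(7.590000) = 31.608100 (opposite signs)
step 1: m = 4.980000, f(m) = -1.199600 < 0 → root in [4.980000, 7.590000]
step 2: m = 6.285000, f(m) = 13.501225 > 0 → root in [4.980000, 6.285000]
step 3: m = 5.632500, f(m) = 5.725056 > 0 → root in [4.980000, 5.632500]
Midpoint of [4.980000, 5.632500] = 5.306250

5.30625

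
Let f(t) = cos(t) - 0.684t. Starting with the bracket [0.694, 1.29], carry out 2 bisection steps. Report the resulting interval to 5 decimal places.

f(0.694000) = 0.293998, f(1.290000) = -0.605239 (opposite signs)
step 1: m = 0.992000, f(m) = -0.131511 < 0 → root in [0.694000, 0.992000]
step 2: m = 0.843000, f(m) = 0.088614 > 0 → root in [0.843000, 0.992000]

[0.84300, 0.99200]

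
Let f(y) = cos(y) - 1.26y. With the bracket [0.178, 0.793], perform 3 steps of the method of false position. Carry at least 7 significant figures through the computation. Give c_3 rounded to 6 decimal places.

f(0.178000) = 0.759920, f(0.793000) = -0.297469
step 1: c = 0.619986, f(c) = 0.032705 > 0 → new bracket [0.619986, 0.793000]
step 2: c = 0.637123, f(c) = 0.001035 > 0 → new bracket [0.637123, 0.793000]
step 3: c = 0.637664, f(c) = 0.000032 > 0 → new bracket [0.637664, 0.793000]

0.637664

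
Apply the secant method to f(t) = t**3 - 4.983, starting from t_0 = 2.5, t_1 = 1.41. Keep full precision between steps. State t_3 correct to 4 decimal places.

Secant update: t_(k+1) = t_k − f(t_k)·(t_k − t_(k-1))/(f(t_k) − f(t_(k-1))).
f(t_0) = 10.642000, f(t_1) = -2.179779
t_2 = 1.410000 - (-2.179779)·(1.410000 - 2.500000)/(-2.179779 - (10.642000)) = 1.595307; f(t_2) = -0.922940
t_3 = 1.595307 - (-0.922940)·(1.595307 - 1.410000)/(-0.922940 - (-2.179779)) = 1.731384; f(t_3) = 0.207149

1.7314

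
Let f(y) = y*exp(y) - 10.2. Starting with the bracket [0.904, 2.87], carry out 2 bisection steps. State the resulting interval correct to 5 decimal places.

f(0.904000) = -7.967607, f(2.870000) = 40.418242 (opposite signs)
step 1: m = 1.887000, f(m) = 2.253333 > 0 → root in [0.904000, 1.887000]
step 2: m = 1.395500, f(m) = -4.566377 < 0 → root in [1.395500, 1.887000]

[1.39550, 1.88700]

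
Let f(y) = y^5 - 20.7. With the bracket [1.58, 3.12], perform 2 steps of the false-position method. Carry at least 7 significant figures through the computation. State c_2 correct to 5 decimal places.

f(1.580000) = -10.853420, f(3.120000) = 274.946655
step 1: c = 1.638482, f(c) = -8.891116 < 0 → new bracket [1.638482, 3.120000]
step 2: c = 1.684890, f(c) = -7.121298 < 0 → new bracket [1.684890, 3.120000]

1.68489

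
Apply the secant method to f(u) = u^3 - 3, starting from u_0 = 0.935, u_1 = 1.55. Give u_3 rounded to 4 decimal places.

1.4390

Secant update: u_(k+1) = u_k − f(u_k)·(u_k − u_(k-1))/(f(u_k) − f(u_(k-1))).
f(u_0) = -2.182600, f(u_1) = 0.723875
u_2 = 1.550000 - (0.723875)·(1.550000 - 0.935000)/(0.723875 - (-2.182600)) = 1.396831; f(u_2) = -0.274594
u_3 = 1.396831 - (-0.274594)·(1.396831 - 1.550000)/(-0.274594 - (0.723875)) = 1.438954; f(u_3) = -0.020515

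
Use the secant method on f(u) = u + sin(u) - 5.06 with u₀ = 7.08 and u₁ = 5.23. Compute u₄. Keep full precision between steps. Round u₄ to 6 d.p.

f(u_0) = 2.735133, f(u_1) = -0.699004
u_2 = 5.230000 - (-0.699004)·(5.230000 - 7.080000)/(-0.699004 - (2.735133)) = 5.606560; f(u_2) = -0.079606
u_3 = 5.606560 - (-0.079606)·(5.606560 - 5.230000)/(-0.079606 - (-0.699004)) = 5.654956; f(u_3) = 0.007242
u_4 = 5.654956 - (0.007242)·(5.654956 - 5.606560)/(0.007242 - (-0.079606)) = 5.650920; f(u_4) = -0.000054

5.650920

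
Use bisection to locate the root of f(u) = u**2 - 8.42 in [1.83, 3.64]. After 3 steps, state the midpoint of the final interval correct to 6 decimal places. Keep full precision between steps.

2.848125

f(1.830000) = -5.071100, f(3.640000) = 4.829600 (opposite signs)
step 1: m = 2.735000, f(m) = -0.939775 < 0 → root in [2.735000, 3.640000]
step 2: m = 3.187500, f(m) = 1.740156 > 0 → root in [2.735000, 3.187500]
step 3: m = 2.961250, f(m) = 0.349002 > 0 → root in [2.735000, 2.961250]
Midpoint of [2.735000, 2.961250] = 2.848125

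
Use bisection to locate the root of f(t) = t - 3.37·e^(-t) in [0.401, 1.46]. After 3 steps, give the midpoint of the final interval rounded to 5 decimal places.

f(0.401000) = -1.855721, f(1.460000) = 0.677364 (opposite signs)
step 1: m = 0.930500, f(m) = -0.398481 < 0 → root in [0.930500, 1.460000]
step 2: m = 1.195250, f(m) = 0.175393 > 0 → root in [0.930500, 1.195250]
step 3: m = 1.062875, f(m) = -0.101329 < 0 → root in [1.062875, 1.195250]
Midpoint of [1.062875, 1.195250] = 1.129062

1.12906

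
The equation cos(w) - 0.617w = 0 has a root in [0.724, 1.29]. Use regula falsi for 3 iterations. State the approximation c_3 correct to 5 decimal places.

0.94683

f(0.724000) = 0.302454, f(1.290000) = -0.518809
step 1: c = 0.932446, f(c) = 0.020552 > 0 → new bracket [0.932446, 1.290000]
step 2: c = 0.946071, f(c) = 0.001149 > 0 → new bracket [0.946071, 1.290000]
step 3: c = 0.946831, f(c) = 0.000063 > 0 → new bracket [0.946831, 1.290000]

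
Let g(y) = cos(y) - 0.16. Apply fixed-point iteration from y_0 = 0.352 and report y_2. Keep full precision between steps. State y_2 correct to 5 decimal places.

0.55184

y_1 = g(0.352000) = 0.778685
y_2 = g(0.778685) = 0.551838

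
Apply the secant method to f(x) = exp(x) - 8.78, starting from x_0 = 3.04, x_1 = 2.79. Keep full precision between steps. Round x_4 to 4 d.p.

Secant update: x_(k+1) = x_k − f(x_k)·(x_k − x_(k-1))/(f(x_k) − f(x_(k-1))).
f(x_0) = 12.125243, f(x_1) = 7.501020
x_2 = 2.790000 - (7.501020)·(2.790000 - 3.040000)/(7.501020 - (12.125243)) = 2.384471; f(x_2) = 2.073324
x_3 = 2.384471 - (2.073324)·(2.384471 - 2.790000)/(2.073324 - (7.501020)) = 2.229564; f(x_3) = 0.515809
x_4 = 2.229564 - (0.515809)·(2.229564 - 2.384471)/(0.515809 - (2.073324)) = 2.178262; f(x_4) = 0.050946

2.1783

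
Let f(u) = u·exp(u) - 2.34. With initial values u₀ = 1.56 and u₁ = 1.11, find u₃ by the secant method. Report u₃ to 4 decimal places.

f(u_0) = 5.083761, f(u_1) = 1.028138
u_2 = 1.110000 - (1.028138)·(1.110000 - 1.560000)/(1.028138 - (5.083761)) = 0.995921; f(u_2) = 0.356173
u_3 = 0.995921 - (0.356173)·(0.995921 - 1.110000)/(0.356173 - (1.028138)) = 0.935454; f(u_3) = 0.043881

0.9355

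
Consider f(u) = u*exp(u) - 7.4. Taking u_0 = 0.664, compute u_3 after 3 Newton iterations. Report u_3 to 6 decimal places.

f'(u) = (u+1)*exp(u)
u_0 = 0.664000: f = -6.110149, f' = 3.232398 → u_1 = 0.664000 - (-6.110149)/(3.232398) = 2.554283
u_1 = 2.554283: f = 25.453397, f' = 45.715477 → u_2 = 2.554283 - (25.453397)/(45.715477) = 1.997505
u_2 = 1.997505: f = 7.322894, f' = 22.093537 → u_3 = 1.997505 - (7.322894)/(22.093537) = 1.666055

1.666055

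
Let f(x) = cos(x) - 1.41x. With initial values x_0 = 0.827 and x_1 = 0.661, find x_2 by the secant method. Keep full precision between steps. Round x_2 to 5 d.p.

0.59264

f(x_0) = -0.488983, f(x_1) = -0.142631
x_2 = 0.661000 - (-0.142631)·(0.661000 - 0.827000)/(-0.142631 - (-0.488983)) = 0.592640; f(x_2) = -0.006153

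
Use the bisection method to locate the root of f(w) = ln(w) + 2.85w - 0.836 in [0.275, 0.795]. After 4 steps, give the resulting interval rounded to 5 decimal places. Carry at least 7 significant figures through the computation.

[0.50250, 0.53500]

f(0.275000) = -1.343234, f(0.795000) = 1.200337 (opposite signs)
step 1: m = 0.535000, f(m) = 0.063261 > 0 → root in [0.275000, 0.535000]
step 2: m = 0.405000, f(m) = -0.585618 < 0 → root in [0.405000, 0.535000]
step 3: m = 0.470000, f(m) = -0.251523 < 0 → root in [0.470000, 0.535000]
step 4: m = 0.502500, f(m) = -0.092035 < 0 → root in [0.502500, 0.535000]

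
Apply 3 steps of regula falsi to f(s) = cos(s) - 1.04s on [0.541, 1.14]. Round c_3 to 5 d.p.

0.72169

f(0.541000) = 0.294554, f(1.140000) = -0.768005
step 1: c = 0.707050, f(c) = 0.024950 > 0 → new bracket [0.707050, 1.140000]
step 2: c = 0.720672, f(c) = 0.001863 > 0 → new bracket [0.720672, 1.140000]
step 3: c = 0.721687, f(c) = 0.000138 > 0 → new bracket [0.721687, 1.140000]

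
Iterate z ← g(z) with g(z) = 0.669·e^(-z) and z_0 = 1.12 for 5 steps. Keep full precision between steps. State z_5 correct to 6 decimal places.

0.425454

z_1 = g(1.120000) = 0.218281
z_2 = g(0.218281) = 0.537809
z_3 = g(0.537809) = 0.390714
z_4 = g(0.390714) = 0.452628
z_5 = g(0.452628) = 0.425454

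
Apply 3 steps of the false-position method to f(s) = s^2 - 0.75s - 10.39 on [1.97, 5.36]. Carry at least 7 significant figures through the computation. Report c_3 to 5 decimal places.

3.59925

False-position update: c = (a·f(b) − b·f(a))/(f(b) − f(a)); replace the endpoint whose sign matches f(c).
f(1.970000) = -7.986600, f(5.360000) = 14.319600
step 1: c = 3.183769, f(c) = -2.641442 < 0 → new bracket [3.183769, 5.360000]
step 2: c = 3.522686, f(c) = -0.622697 < 0 → new bracket [3.522686, 5.360000]
step 3: c = 3.599253, f(c) = -0.134815 < 0 → new bracket [3.599253, 5.360000]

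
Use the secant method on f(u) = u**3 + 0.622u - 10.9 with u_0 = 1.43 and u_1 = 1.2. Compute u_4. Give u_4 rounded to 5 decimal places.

f(u_0) = -7.086333, f(u_1) = -8.425600
u_2 = 1.200000 - (-8.425600)·(1.200000 - 1.430000)/(-8.425600 - (-7.086333)) = 2.646977; f(u_2) = 9.292421
u_3 = 2.646977 - (9.292421)·(2.646977 - 1.200000)/(9.292421 - (-8.425600)) = 1.888093; f(u_3) = -2.994753
u_4 = 1.888093 - (-2.994753)·(1.888093 - 2.646977)/(-2.994753 - (9.292421)) = 2.073056; f(u_4) = -0.701479

2.07306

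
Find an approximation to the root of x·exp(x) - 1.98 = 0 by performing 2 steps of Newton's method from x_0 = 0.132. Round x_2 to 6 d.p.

f'(x) = (x + 1)·exp(x)
x_0 = 0.132000: f = -1.829374, f' = 1.291735 → x_1 = 0.132000 - (-1.829374)/(1.291735) = 1.548215
x_1 = 1.548215: f = 5.301358, f' = 11.984425 → x_2 = 1.548215 - (5.301358)/(11.984425) = 1.105861

1.105861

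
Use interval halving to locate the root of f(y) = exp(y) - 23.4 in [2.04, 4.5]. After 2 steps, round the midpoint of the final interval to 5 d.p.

2.96250

f(2.040000) = -15.709391, f(4.500000) = 66.617131 (opposite signs)
step 1: m = 3.270000, f(m) = 2.911339 > 0 → root in [2.040000, 3.270000]
step 2: m = 2.655000, f(m) = -9.175014 < 0 → root in [2.655000, 3.270000]
Midpoint of [2.655000, 3.270000] = 2.962500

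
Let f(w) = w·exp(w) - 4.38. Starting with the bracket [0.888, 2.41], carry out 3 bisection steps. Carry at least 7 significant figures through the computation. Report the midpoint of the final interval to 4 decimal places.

f(0.888000) = -2.221925, f(2.410000) = 22.452846 (opposite signs)
step 1: m = 1.649000, f(m) = 4.197728 > 0 → root in [0.888000, 1.649000]
step 2: m = 1.268500, f(m) = 0.130171 > 0 → root in [0.888000, 1.268500]
step 3: m = 1.078250, f(m) = -1.210451 < 0 → root in [1.078250, 1.268500]
Midpoint of [1.078250, 1.268500] = 1.173375

1.1734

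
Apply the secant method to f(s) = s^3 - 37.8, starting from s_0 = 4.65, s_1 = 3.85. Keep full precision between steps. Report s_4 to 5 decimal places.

f(s_0) = 62.744625, f(s_1) = 19.266625
s_2 = 3.850000 - (19.266625)·(3.850000 - 4.650000)/(19.266625 - (62.744625)) = 3.495492; f(s_2) = 4.909543
s_3 = 3.495492 - (4.909543)·(3.495492 - 3.850000)/(4.909543 - (19.266625)) = 3.374265; f(s_3) = 0.618232
s_4 = 3.374265 - (0.618232)·(3.374265 - 3.495492)/(0.618232 - (4.909543)) = 3.356800; f(s_4) = 0.024771

3.35680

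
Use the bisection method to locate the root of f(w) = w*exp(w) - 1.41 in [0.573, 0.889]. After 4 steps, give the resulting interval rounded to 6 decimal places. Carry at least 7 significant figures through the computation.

f(0.573000) = -0.393739, f(0.889000) = 0.752667 (opposite signs)
step 1: m = 0.731000, f(m) = 0.108402 > 0 → root in [0.573000, 0.731000]
step 2: m = 0.652000, f(m) = -0.158567 < 0 → root in [0.652000, 0.731000]
step 3: m = 0.691500, f(m) = -0.029276 < 0 → root in [0.691500, 0.731000]
step 4: m = 0.711250, f(m) = 0.038486 > 0 → root in [0.691500, 0.711250]

[0.691500, 0.711250]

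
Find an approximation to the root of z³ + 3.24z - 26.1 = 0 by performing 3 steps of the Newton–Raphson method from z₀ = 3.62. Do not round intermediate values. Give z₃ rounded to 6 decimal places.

2.604343

f'(z) = 3z² + 3.24
z_0 = 3.620000: f = 33.066728, f' = 42.553200 → z_1 = 3.620000 - (33.066728)/(42.553200) = 2.842932
z_1 = 2.842932: f = 6.088423, f' = 27.486788 → z_2 = 2.842932 - (6.088423)/(27.486788) = 2.621428
z_2 = 2.621428: f = 0.407588, f' = 23.855661 → z_3 = 2.621428 - (0.407588)/(23.855661) = 2.604343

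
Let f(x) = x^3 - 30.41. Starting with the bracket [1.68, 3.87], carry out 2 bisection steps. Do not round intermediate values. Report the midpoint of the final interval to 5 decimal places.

3.04875

f(1.680000) = -25.668368, f(3.870000) = 27.550603 (opposite signs)
step 1: m = 2.775000, f(m) = -9.040766 < 0 → root in [2.775000, 3.870000]
step 2: m = 3.322500, f(m) = 6.267098 > 0 → root in [2.775000, 3.322500]
Midpoint of [2.775000, 3.322500] = 3.048750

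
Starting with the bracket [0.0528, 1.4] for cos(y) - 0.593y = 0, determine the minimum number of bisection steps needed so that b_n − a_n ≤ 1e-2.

8

Initial width b − a = 1.4 − 0.0528 = 1.347200.
After n steps the width is (b−a)/2^n; need (b−a)/2^n ≤ 1e-2.
So n ≥ log₂(1.347200/1e-2) = log₂(134.7200) ≈ 7.0738.
Hence n = 8.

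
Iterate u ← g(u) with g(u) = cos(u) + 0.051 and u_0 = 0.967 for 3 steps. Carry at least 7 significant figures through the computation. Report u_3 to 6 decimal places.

u_1 = g(0.967000) = 0.618772
u_2 = g(0.618772) = 0.865592
u_3 = g(0.865592) = 0.699190

0.699190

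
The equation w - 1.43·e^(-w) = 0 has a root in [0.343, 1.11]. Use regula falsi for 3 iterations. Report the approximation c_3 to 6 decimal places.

0.706108

f(0.343000) = -0.671783, f(1.110000) = 0.638731
step 1: c = 0.736172, f(c) = 0.051283 > 0 → new bracket [0.343000, 0.736172]
step 2: c = 0.708287, f(c) = 0.004030 > 0 → new bracket [0.343000, 0.708287]
step 3: c = 0.706108, f(c) = 0.000316 > 0 → new bracket [0.343000, 0.706108]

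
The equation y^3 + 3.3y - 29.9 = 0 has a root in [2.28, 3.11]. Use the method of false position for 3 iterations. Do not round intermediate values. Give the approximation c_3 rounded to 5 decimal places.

2.75046

f(2.280000) = -10.523648, f(3.110000) = 10.443231
step 1: c = 2.696592, f(c) = -1.392693 < 0 → new bracket [2.696592, 3.110000]
step 2: c = 2.745236, f(c) = -0.151741 < 0 → new bracket [2.745236, 3.110000]
step 3: c = 2.750460, f(c) = -0.016164 < 0 → new bracket [2.750460, 3.110000]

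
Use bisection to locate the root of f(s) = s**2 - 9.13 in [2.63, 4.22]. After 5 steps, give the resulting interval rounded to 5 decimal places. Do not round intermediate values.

f(2.630000) = -2.213100, f(4.220000) = 8.678400 (opposite signs)
step 1: m = 3.425000, f(m) = 2.600625 > 0 → root in [2.630000, 3.425000]
step 2: m = 3.027500, f(m) = 0.035756 > 0 → root in [2.630000, 3.027500]
step 3: m = 2.828750, f(m) = -1.128173 < 0 → root in [2.828750, 3.027500]
step 4: m = 2.928125, f(m) = -0.556084 < 0 → root in [2.928125, 3.027500]
step 5: m = 2.977812, f(m) = -0.262633 < 0 → root in [2.977812, 3.027500]

[2.97781, 3.02750]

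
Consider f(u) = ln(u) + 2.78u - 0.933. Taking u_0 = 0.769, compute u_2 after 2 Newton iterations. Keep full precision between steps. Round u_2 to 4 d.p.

f'(u) = 1/u + 2.78
u_0 = 0.769000: f = 0.942156, f' = 4.080390 → u_1 = 0.769000 - (0.942156)/(4.080390) = 0.538102
u_1 = 0.538102: f = -0.056786, f' = 4.638385 → u_2 = 0.538102 - (-0.056786)/(4.638385) = 0.550344

0.5503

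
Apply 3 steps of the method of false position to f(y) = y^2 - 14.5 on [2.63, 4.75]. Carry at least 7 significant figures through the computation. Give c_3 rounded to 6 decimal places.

False-position update: c = (a·f(b) − b·f(a))/(f(b) − f(a)); replace the endpoint whose sign matches f(c).
f(2.630000) = -7.583100, f(4.750000) = 8.062500
step 1: c = 3.657520, f(c) = -1.122545 < 0 → new bracket [3.657520, 4.750000]
step 2: c = 3.791037, f(c) = -0.128038 < 0 → new bracket [3.791037, 4.750000]
step 3: c = 3.806028, f(c) = -0.014151 < 0 → new bracket [3.806028, 4.750000]

3.806028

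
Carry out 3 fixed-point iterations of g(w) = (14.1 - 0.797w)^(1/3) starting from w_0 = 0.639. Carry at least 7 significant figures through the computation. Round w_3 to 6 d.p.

w_1 = g(0.639000) = 2.386423
w_2 = g(2.386423) = 2.301953
w_3 = g(2.301953) = 2.306180

2.306180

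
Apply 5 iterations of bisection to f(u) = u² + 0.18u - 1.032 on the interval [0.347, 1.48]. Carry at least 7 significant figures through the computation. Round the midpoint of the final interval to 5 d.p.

f(0.347000) = -0.849131, f(1.480000) = 1.424800 (opposite signs)
step 1: m = 0.913500, f(m) = -0.033088 < 0 → root in [0.913500, 1.480000]
step 2: m = 1.196750, f(m) = 0.615626 > 0 → root in [0.913500, 1.196750]
step 3: m = 1.055125, f(m) = 0.271211 > 0 → root in [0.913500, 1.055125]
step 4: m = 0.984312, f(m) = 0.114047 > 0 → root in [0.913500, 0.984312]
step 5: m = 0.948906, f(m) = 0.039226 > 0 → root in [0.913500, 0.948906]
Midpoint of [0.913500, 0.948906] = 0.931203

0.93120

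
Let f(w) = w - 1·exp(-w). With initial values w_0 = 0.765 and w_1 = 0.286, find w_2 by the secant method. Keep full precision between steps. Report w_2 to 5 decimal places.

0.57735

f(w_0) = 0.299666, f(w_1) = -0.465263
w_2 = 0.286000 - (-0.465263)·(0.286000 - 0.765000)/(-0.465263 - (0.299666)) = 0.577348; f(w_2) = 0.015964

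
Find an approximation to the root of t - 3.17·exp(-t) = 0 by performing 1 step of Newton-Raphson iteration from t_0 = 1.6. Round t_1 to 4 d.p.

Newton update: t ← t − f(t)/f'(t).
f'(t) = 1 + 3.17·exp(-t)
t_0 = 1.600000: f = 0.959988, f' = 1.640012 → t_1 = 1.600000 - (0.959988)/(1.640012) = 1.014646

1.0146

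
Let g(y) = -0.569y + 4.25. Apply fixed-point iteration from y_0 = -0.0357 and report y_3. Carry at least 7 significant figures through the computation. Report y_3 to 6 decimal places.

3.214311

y_1 = g(-0.035700) = 4.270313
y_2 = g(4.270313) = 1.820192
y_3 = g(1.820192) = 3.214311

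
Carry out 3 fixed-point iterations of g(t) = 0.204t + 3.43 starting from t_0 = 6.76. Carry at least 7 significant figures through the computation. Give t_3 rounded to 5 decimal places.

4.32985

t_1 = g(6.760000) = 4.809040
t_2 = g(4.809040) = 4.411044
t_3 = g(4.411044) = 4.329853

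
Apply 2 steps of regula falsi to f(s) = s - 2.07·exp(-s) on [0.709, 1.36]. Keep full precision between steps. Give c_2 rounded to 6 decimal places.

0.869178

f(0.709000) = -0.309722, f(1.360000) = 0.828712
step 1: c = 0.886111, f(c) = 0.032741 > 0 → new bracket [0.709000, 0.886111]
step 2: c = 0.869178, f(c) = 0.001236 > 0 → new bracket [0.709000, 0.869178]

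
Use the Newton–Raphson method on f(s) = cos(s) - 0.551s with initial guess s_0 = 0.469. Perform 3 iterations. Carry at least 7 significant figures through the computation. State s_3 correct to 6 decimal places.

0.992307

Newton update: s ← s − f(s)/f'(s).
f'(s) = -sin(s) - 0.551
s_0 = 0.469000: f = 0.633602, f' = -1.002994 → s_1 = 0.469000 - (0.633602)/(-1.002994) = 1.100710
s_1 = 1.100710: f = -0.153528, f' = -1.442529 → s_2 = 1.100710 - (-0.153528)/(-1.442529) = 0.994280
s_2 = 0.994280: f = -0.002742, f' = -1.389367 → s_3 = 0.994280 - (-0.002742)/(-1.389367) = 0.992307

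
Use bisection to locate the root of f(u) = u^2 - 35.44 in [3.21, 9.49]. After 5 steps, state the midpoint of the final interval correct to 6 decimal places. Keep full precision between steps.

f(3.210000) = -25.135900, f(9.490000) = 54.620100 (opposite signs)
step 1: m = 6.350000, f(m) = 4.882500 > 0 → root in [3.210000, 6.350000]
step 2: m = 4.780000, f(m) = -12.591600 < 0 → root in [4.780000, 6.350000]
step 3: m = 5.565000, f(m) = -4.470775 < 0 → root in [5.565000, 6.350000]
step 4: m = 5.957500, f(m) = 0.051806 > 0 → root in [5.565000, 5.957500]
step 5: m = 5.761250, f(m) = -2.247998 < 0 → root in [5.761250, 5.957500]
Midpoint of [5.761250, 5.957500] = 5.859375

5.859375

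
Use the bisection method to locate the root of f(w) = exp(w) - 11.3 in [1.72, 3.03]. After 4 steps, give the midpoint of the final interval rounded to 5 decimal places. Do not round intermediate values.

2.41594

f(1.720000) = -5.715472, f(3.030000) = 9.397233 (opposite signs)
step 1: m = 2.375000, f(m) = -0.548987 < 0 → root in [2.375000, 3.030000]
step 2: m = 2.702500, f(m) = 3.616978 > 0 → root in [2.375000, 2.702500]
step 3: m = 2.538750, f(m) = 1.363831 > 0 → root in [2.375000, 2.538750]
step 4: m = 2.456875, f(m) = 0.368291 > 0 → root in [2.375000, 2.456875]
Midpoint of [2.375000, 2.456875] = 2.415938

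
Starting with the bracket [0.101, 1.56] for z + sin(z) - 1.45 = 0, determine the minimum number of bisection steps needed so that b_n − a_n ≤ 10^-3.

Initial width b − a = 1.56 − 0.101 = 1.459000.
After n steps the width is (b−a)/2^n; need (b−a)/2^n ≤ 10^-3.
So n ≥ log₂(1.459000/10^-3) = log₂(1459.0000) ≈ 10.5108.
Hence n = 11.

11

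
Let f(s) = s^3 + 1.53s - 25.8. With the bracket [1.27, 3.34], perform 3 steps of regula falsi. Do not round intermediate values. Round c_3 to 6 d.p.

f(1.270000) = -21.808517, f(3.340000) = 16.569904
step 1: c = 2.446276, f(c) = -7.418023 < 0 → new bracket [2.446276, 3.340000]
step 2: c = 2.722651, f(c) = -1.451791 < 0 → new bracket [2.722651, 3.340000]
step 3: c = 2.772384, f(c) = -0.249403 < 0 → new bracket [2.772384, 3.340000]

2.772384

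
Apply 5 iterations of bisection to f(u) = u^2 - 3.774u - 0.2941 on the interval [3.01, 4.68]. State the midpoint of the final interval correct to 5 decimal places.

f(3.010000) = -2.593740, f(4.680000) = 3.945980 (opposite signs)
step 1: m = 3.845000, f(m) = -0.021105 < 0 → root in [3.845000, 4.680000]
step 2: m = 4.262500, f(m) = 1.788131 > 0 → root in [3.845000, 4.262500]
step 3: m = 4.053750, f(m) = 0.839937 > 0 → root in [3.845000, 4.053750]
step 4: m = 3.949375, f(m) = 0.398522 > 0 → root in [3.845000, 3.949375]
step 5: m = 3.897187, f(m) = 0.185985 > 0 → root in [3.845000, 3.897187]
Midpoint of [3.845000, 3.897187] = 3.871094

3.87109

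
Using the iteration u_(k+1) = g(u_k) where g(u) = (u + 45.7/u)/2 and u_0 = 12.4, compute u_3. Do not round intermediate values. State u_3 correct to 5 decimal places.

6.76094

u_1 = g(12.400000) = 8.042742
u_2 = g(8.042742) = 6.862442
u_3 = g(6.862442) = 6.760939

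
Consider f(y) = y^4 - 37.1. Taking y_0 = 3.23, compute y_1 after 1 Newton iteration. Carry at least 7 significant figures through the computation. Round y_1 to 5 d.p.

2.69774

Newton update: y ← y − f(y)/f'(y).
f'(y) = 4y^3
y_0 = 3.230000: f = 71.745402, f' = 134.793068 → y_1 = 3.230000 - (71.745402)/(134.793068) = 2.697737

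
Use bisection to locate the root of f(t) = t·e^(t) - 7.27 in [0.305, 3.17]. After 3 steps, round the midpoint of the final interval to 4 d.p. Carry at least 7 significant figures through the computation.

1.5584

f(0.305000) = -6.856229, f(3.170000) = 68.199725 (opposite signs)
step 1: m = 1.737500, f(m) = 2.604417 > 0 → root in [0.305000, 1.737500]
step 2: m = 1.021250, f(m) = -4.434332 < 0 → root in [1.021250, 1.737500]
step 3: m = 1.379375, f(m) = -1.790546 < 0 → root in [1.379375, 1.737500]
Midpoint of [1.379375, 1.737500] = 1.558438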